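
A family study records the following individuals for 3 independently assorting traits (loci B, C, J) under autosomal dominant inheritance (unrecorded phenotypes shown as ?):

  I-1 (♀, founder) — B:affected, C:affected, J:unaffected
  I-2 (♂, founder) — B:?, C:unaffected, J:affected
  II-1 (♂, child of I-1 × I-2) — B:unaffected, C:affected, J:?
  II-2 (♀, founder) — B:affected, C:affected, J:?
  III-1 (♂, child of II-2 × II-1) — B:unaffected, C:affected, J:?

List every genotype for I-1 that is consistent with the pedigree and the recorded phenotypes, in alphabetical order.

I-1 ∈ {Bb CC jj, Bb Cc jj}

B/I-1 aff ·: Bb
B/I-2 ? ·: bb|Bb
B/II-1 un I-1×I-2: bb
B/II-2 aff ·: Bb
B/III-1 un II-2×II-1: bb
⇒ B over [I-1,I-2,II-1,II-2,III-1]: 2 consistent
C/I-1 aff ·: Cc|CC
C/I-2 un ·: cc
C/II-1 aff I-1×I-2: Cc
C/II-2 aff ·: Cc|CC
C/III-1 aff II-2×II-1: Cc|CC
⇒ C over [I-1,I-2,II-1,II-2,III-1]: 8 consistent
J/I-1 un ·: jj
J/I-2 aff ·: Jj|JJ
J/II-1 ? I-1×I-2: jj|Jj
J/II-2 ? ·: jj|Jj|JJ
J/III-1 ? II-2×II-1: jj|Jj|JJ
⇒ J over [I-1,I-2,II-1,II-2,III-1]: 18 consistent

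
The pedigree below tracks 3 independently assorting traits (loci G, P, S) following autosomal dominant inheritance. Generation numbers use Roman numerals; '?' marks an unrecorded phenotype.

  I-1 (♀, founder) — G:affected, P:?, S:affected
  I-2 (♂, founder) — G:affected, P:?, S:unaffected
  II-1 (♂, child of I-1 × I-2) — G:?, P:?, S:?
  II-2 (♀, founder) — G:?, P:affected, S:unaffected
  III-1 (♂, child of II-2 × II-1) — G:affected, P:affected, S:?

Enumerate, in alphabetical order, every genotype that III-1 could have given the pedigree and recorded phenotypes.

G/I-1 aff ·: Gg|GG
G/I-2 aff ·: Gg|GG
G/II-1 ? I-1×I-2: gg|Gg|GG
G/II-2 ? ·: gg|Gg|GG
G/III-1 aff II-2×II-1: Gg|GG
⇒ G over [I-1,I-2,II-1,II-2,III-1]: 33 consistent
P/I-1 ? ·: pp|Pp|PP
P/I-2 ? ·: pp|Pp|PP
P/II-1 ? I-1×I-2: pp|Pp|PP
P/II-2 aff ·: Pp|PP
P/III-1 aff II-2×II-1: Pp|PP
⇒ P over [I-1,I-2,II-1,II-2,III-1]: 48 consistent
S/I-1 aff ·: Ss|SS
S/I-2 un ·: ss
S/II-1 ? I-1×I-2: ss|Ss
S/II-2 un ·: ss
S/III-1 ? II-2×II-1: ss|Ss
⇒ S over [I-1,I-2,II-1,II-2,III-1]: 5 consistent

III-1 ∈ {GG PP Ss, GG PP ss, GG Pp Ss, GG Pp ss, Gg PP Ss, Gg PP ss, Gg Pp Ss, Gg Pp ss}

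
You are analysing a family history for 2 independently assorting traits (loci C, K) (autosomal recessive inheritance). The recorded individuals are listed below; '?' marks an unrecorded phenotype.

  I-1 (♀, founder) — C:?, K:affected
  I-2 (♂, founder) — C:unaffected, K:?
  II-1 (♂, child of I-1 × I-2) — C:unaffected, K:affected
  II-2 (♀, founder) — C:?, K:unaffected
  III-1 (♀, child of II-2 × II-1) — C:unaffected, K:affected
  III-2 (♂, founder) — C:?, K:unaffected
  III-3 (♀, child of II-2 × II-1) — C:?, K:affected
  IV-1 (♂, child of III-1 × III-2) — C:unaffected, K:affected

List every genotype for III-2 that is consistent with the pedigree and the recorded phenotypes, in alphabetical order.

C/I-1 ? ·: CC|Cc|cc
C/I-2 un ·: CC|Cc
C/II-1 un I-1×I-2: CC|Cc
C/II-2 ? ·: CC|Cc|cc
C/III-1 un II-2×II-1: CC|Cc
C/III-2 ? ·: CC|Cc|cc
C/III-3 ? II-2×II-1: CC|Cc|cc
C/IV-1 un III-1×III-2: CC|Cc
⇒ C over [I-1,I-2,II-1,II-2,III-1,III-2,III-3,IV-1]: 383 consistent
K/I-1 aff ·: kk
K/I-2 ? ·: Kk|kk
K/II-1 aff I-1×I-2: kk
K/II-2 un ·: Kk
K/III-1 aff II-2×II-1: kk
K/III-2 un ·: Kk
K/III-3 aff II-2×II-1: kk
K/IV-1 aff III-1×III-2: kk
⇒ K over [I-1,I-2,II-1,II-2,III-1,III-2,III-3,IV-1]: 2 consistent

III-2 ∈ {CC Kk, Cc Kk, cc Kk}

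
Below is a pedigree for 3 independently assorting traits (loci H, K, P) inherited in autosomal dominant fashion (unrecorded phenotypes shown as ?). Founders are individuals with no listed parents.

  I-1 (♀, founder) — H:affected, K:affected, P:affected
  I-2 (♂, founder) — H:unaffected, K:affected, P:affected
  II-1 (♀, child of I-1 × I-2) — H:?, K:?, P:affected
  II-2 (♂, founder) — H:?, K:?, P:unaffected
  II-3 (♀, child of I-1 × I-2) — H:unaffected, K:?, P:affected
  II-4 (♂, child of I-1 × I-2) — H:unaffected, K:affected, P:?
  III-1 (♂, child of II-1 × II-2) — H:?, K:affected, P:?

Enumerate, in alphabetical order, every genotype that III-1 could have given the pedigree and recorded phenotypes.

H/I-1 aff ·: Hh
H/I-2 un ·: hh
H/II-1 ? I-1×I-2: hh|Hh
H/II-2 ? ·: hh|Hh|HH
H/II-3 un I-1×I-2: hh
H/II-4 un I-1×I-2: hh
H/III-1 ? II-1×II-2: hh|Hh|HH
⇒ H over [I-1,I-2,II-1,II-2,II-3,II-4,III-1]: 11 consistent
K/I-1 aff ·: Kk|KK
K/I-2 aff ·: Kk|KK
K/II-1 ? I-1×I-2: kk|Kk|KK
K/II-2 ? ·: kk|Kk|KK
K/II-3 ? I-1×I-2: kk|Kk|KK
K/II-4 aff I-1×I-2: Kk|KK
K/III-1 aff II-1×II-2: Kk|KK
⇒ K over [I-1,I-2,II-1,II-2,II-3,II-4,III-1]: 142 consistent
P/I-1 aff ·: Pp|PP
P/I-2 aff ·: Pp|PP
P/II-1 aff I-1×I-2: Pp|PP
P/II-2 un ·: pp
P/II-3 aff I-1×I-2: Pp|PP
P/II-4 ? I-1×I-2: pp|Pp|PP
P/III-1 ? II-1×II-2: pp|Pp
⇒ P over [I-1,I-2,II-1,II-2,II-3,II-4,III-1]: 43 consistent

III-1 ∈ {HH KK Pp, HH KK pp, HH Kk Pp, HH Kk pp, Hh KK Pp, Hh KK pp, Hh Kk Pp, Hh Kk pp, hh KK Pp, hh KK pp, hh Kk Pp, hh Kk pp}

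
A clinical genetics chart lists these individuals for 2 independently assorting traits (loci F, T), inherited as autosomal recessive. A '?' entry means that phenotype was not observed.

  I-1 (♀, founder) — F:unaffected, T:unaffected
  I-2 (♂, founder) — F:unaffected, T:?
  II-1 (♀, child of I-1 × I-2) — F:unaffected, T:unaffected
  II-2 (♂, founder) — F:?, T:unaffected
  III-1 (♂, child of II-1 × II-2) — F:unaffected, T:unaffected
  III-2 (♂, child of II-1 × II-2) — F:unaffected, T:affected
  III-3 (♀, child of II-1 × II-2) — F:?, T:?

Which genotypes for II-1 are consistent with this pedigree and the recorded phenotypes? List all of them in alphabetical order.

II-1 ∈ {FF Tt, Ff Tt}

F/I-1 un ·: FF|Ff
F/I-2 un ·: FF|Ff
F/II-1 un I-1×I-2: FF|Ff
F/II-2 ? ·: FF|Ff|ff
F/III-1 un II-1×II-2: FF|Ff
F/III-2 un II-1×II-2: FF|Ff
F/III-3 ? II-1×II-2: FF|Ff|ff
⇒ F over [I-1,I-2,II-1,II-2,III-1,III-2,III-3]: 106 consistent
T/I-1 un ·: TT|Tt
T/I-2 ? ·: TT|Tt|tt
T/II-1 un I-1×I-2: Tt
T/II-2 un ·: Tt
T/III-1 un II-1×II-2: TT|Tt
T/III-2 aff II-1×II-2: tt
T/III-3 ? II-1×II-2: TT|Tt|tt
⇒ T over [I-1,I-2,II-1,II-2,III-1,III-2,III-3]: 30 consistent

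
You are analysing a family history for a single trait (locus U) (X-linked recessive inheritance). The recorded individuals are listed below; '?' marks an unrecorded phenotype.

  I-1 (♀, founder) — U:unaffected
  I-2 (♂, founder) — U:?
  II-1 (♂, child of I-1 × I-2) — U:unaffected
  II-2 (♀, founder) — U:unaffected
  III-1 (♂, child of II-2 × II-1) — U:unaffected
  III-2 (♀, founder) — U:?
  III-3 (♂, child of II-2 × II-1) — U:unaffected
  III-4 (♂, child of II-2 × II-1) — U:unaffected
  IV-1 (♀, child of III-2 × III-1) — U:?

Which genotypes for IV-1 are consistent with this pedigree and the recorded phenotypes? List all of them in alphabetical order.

IV-1 ∈ {X^UX^U, X^UX^u}

U/I-1 un ·: X^UX^U|X^UX^u
U/I-2 ? ·: X^UY|X^uY
U/II-1 un I-1×I-2: X^UY
U/II-2 un ·: X^UX^U|X^UX^u
U/III-1 un II-2×II-1: X^UY
U/III-2 ? ·: X^UX^U|X^UX^u|X^uX^u
U/III-3 un II-2×II-1: X^UY
U/III-4 un II-2×II-1: X^UY
U/IV-1 ? III-2×III-1: X^UX^U|X^UX^u
⇒ U over [I-1,I-2,II-1,II-2,III-1,III-2,III-3,III-4,IV-1]: 32 consistent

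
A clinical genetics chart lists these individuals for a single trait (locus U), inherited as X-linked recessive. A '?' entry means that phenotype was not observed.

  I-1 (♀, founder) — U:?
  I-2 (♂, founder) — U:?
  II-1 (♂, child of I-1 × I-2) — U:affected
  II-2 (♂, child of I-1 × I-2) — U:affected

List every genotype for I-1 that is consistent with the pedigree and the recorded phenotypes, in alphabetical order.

I-1 ∈ {X^UX^u, X^uX^u}

U/I-1 ? ·: X^UX^u|X^uX^u
U/I-2 ? ·: X^UY|X^uY
U/II-1 aff I-1×I-2: X^uY
U/II-2 aff I-1×I-2: X^uY
⇒ U over [I-1,I-2,II-1,II-2]: 4 consistent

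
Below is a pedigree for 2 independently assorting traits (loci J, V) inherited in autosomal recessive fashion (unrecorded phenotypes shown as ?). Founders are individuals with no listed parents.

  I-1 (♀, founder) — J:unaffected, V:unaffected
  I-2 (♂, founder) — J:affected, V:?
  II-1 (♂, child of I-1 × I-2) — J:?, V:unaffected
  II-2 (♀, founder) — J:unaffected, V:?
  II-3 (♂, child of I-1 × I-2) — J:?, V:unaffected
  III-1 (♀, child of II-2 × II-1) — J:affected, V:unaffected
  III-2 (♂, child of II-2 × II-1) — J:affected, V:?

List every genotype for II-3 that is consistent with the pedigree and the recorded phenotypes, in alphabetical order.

J/I-1 un ·: JJ|Jj
J/I-2 aff ·: jj
J/II-1 ? I-1×I-2: Jj|jj
J/II-2 un ·: Jj
J/II-3 ? I-1×I-2: Jj|jj
J/III-1 aff II-2×II-1: jj
J/III-2 aff II-2×II-1: jj
⇒ J over [I-1,I-2,II-1,II-2,II-3,III-1,III-2]: 5 consistent
V/I-1 un ·: VV|Vv
V/I-2 ? ·: VV|Vv|vv
V/II-1 un I-1×I-2: VV|Vv
V/II-2 ? ·: VV|Vv|vv
V/II-3 un I-1×I-2: VV|Vv
V/III-1 un II-2×II-1: VV|Vv
V/III-2 ? II-2×II-1: VV|Vv|vv
⇒ V over [I-1,I-2,II-1,II-2,II-3,III-1,III-2]: 138 consistent

II-3 ∈ {Jj VV, Jj Vv, jj VV, jj Vv}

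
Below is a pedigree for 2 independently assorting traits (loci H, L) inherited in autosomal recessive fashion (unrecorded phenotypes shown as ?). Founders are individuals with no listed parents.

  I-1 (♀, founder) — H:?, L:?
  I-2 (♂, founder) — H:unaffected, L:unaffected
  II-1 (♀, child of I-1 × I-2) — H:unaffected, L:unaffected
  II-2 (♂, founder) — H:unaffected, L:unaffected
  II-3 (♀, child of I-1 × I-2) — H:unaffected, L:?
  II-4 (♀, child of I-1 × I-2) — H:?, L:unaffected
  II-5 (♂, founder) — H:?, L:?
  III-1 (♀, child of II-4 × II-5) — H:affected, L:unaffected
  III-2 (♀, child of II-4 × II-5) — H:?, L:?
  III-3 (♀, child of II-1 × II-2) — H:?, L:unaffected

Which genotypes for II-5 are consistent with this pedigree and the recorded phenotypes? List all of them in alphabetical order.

H/I-1 ? ·: HH|Hh|hh
H/I-2 un ·: HH|Hh
H/II-1 un I-1×I-2: HH|Hh
H/II-2 un ·: HH|Hh
H/II-3 un I-1×I-2: HH|Hh
H/II-4 ? I-1×I-2: Hh|hh
H/II-5 ? ·: Hh|hh
H/III-1 aff II-4×II-5: hh
H/III-2 ? II-4×II-5: HH|Hh|hh
H/III-3 ? II-1×II-2: HH|Hh|hh
⇒ H over [I-1,I-2,II-1,II-2,II-3,II-4,II-5,III-1,III-2,III-3]: 353 consistent
L/I-1 ? ·: LL|Ll|ll
L/I-2 un ·: LL|Ll
L/II-1 un I-1×I-2: LL|Ll
L/II-2 un ·: LL|Ll
L/II-3 ? I-1×I-2: LL|Ll|ll
L/II-4 un I-1×I-2: LL|Ll
L/II-5 ? ·: LL|Ll|ll
L/III-1 un II-4×II-5: LL|Ll
L/III-2 ? II-4×II-5: LL|Ll|ll
L/III-3 un II-1×II-2: LL|Ll
⇒ L over [I-1,I-2,II-1,II-2,II-3,II-4,II-5,III-1,III-2,III-3]: 1044 consistent

II-5 ∈ {Hh LL, Hh Ll, Hh ll, hh LL, hh Ll, hh ll}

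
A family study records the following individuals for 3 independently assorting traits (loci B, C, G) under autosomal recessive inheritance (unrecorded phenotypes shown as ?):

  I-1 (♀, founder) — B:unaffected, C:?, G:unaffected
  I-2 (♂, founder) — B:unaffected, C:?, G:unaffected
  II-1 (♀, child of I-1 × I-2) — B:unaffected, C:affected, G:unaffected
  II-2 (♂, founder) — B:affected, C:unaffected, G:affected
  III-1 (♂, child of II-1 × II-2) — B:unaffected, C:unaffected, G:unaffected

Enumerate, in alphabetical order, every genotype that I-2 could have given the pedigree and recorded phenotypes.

I-2 ∈ {BB Cc GG, BB Cc Gg, BB cc GG, BB cc Gg, Bb Cc GG, Bb Cc Gg, Bb cc GG, Bb cc Gg}

B/I-1 un ·: BB|Bb
B/I-2 un ·: BB|Bb
B/II-1 un I-1×I-2: BB|Bb
B/II-2 aff ·: bb
B/III-1 un II-1×II-2: Bb
⇒ B over [I-1,I-2,II-1,II-2,III-1]: 7 consistent
C/I-1 ? ·: Cc|cc
C/I-2 ? ·: Cc|cc
C/II-1 aff I-1×I-2: cc
C/II-2 un ·: CC|Cc
C/III-1 un II-1×II-2: Cc
⇒ C over [I-1,I-2,II-1,II-2,III-1]: 8 consistent
G/I-1 un ·: GG|Gg
G/I-2 un ·: GG|Gg
G/II-1 un I-1×I-2: GG|Gg
G/II-2 aff ·: gg
G/III-1 un II-1×II-2: Gg
⇒ G over [I-1,I-2,II-1,II-2,III-1]: 7 consistent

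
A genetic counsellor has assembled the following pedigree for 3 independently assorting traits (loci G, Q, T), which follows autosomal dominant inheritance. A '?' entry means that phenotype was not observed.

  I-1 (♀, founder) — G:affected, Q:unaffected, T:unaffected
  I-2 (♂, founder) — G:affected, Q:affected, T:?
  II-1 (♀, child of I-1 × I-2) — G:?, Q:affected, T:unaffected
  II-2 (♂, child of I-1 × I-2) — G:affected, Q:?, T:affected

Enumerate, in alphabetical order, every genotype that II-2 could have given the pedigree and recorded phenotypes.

II-2 ∈ {GG Qq Tt, GG qq Tt, Gg Qq Tt, Gg qq Tt}

G/I-1 aff ·: Gg|GG
G/I-2 aff ·: Gg|GG
G/II-1 ? I-1×I-2: gg|Gg|GG
G/II-2 aff I-1×I-2: Gg|GG
⇒ G over [I-1,I-2,II-1,II-2]: 15 consistent
Q/I-1 un ·: qq
Q/I-2 aff ·: Qq|QQ
Q/II-1 aff I-1×I-2: Qq
Q/II-2 ? I-1×I-2: qq|Qq
⇒ Q over [I-1,I-2,II-1,II-2]: 3 consistent
T/I-1 un ·: tt
T/I-2 ? ·: Tt
T/II-1 un I-1×I-2: tt
T/II-2 aff I-1×I-2: Tt
⇒ T over [I-1,I-2,II-1,II-2]: 1 consistent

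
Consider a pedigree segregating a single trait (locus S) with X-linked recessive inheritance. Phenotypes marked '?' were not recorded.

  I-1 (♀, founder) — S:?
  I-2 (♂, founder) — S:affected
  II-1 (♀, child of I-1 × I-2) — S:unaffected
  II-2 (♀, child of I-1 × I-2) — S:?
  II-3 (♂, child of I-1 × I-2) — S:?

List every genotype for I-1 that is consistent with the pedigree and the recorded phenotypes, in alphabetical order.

S/I-1 ? ·: X^SX^S|X^SX^s
S/I-2 aff ·: X^sY
S/II-1 un I-1×I-2: X^SX^s
S/II-2 ? I-1×I-2: X^SX^s|X^sX^s
S/II-3 ? I-1×I-2: X^SY|X^sY
⇒ S over [I-1,I-2,II-1,II-2,II-3]: 5 consistent

I-1 ∈ {X^SX^S, X^SX^s}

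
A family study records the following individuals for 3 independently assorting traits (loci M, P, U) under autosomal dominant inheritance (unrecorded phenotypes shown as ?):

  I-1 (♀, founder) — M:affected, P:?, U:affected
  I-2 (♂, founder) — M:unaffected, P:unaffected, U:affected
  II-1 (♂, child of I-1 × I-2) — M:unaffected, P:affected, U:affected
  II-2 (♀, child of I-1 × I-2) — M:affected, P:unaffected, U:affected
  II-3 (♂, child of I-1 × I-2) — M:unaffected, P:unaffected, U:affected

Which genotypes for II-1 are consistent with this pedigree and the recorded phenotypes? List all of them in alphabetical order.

M/I-1 aff ·: Mm
M/I-2 un ·: mm
M/II-1 un I-1×I-2: mm
M/II-2 aff I-1×I-2: Mm
M/II-3 un I-1×I-2: mm
⇒ M over [I-1,I-2,II-1,II-2,II-3]: 1 consistent
P/I-1 ? ·: Pp
P/I-2 un ·: pp
P/II-1 aff I-1×I-2: Pp
P/II-2 un I-1×I-2: pp
P/II-3 un I-1×I-2: pp
⇒ P over [I-1,I-2,II-1,II-2,II-3]: 1 consistent
U/I-1 aff ·: Uu|UU
U/I-2 aff ·: Uu|UU
U/II-1 aff I-1×I-2: Uu|UU
U/II-2 aff I-1×I-2: Uu|UU
U/II-3 aff I-1×I-2: Uu|UU
⇒ U over [I-1,I-2,II-1,II-2,II-3]: 25 consistent

II-1 ∈ {mm Pp UU, mm Pp Uu}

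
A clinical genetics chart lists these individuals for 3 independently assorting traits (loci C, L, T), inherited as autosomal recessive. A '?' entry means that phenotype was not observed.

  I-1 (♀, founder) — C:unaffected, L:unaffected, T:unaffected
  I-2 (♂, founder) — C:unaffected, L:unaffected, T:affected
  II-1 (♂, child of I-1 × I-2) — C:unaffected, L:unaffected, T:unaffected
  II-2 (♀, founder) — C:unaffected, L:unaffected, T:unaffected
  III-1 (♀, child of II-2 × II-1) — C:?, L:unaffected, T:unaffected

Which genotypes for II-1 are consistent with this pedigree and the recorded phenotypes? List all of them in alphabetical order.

II-1 ∈ {CC LL Tt, CC Ll Tt, Cc LL Tt, Cc Ll Tt}

C/I-1 un ·: CC|Cc
C/I-2 un ·: CC|Cc
C/II-1 un I-1×I-2: CC|Cc
C/II-2 un ·: CC|Cc
C/III-1 ? II-2×II-1: CC|Cc|cc
⇒ C over [I-1,I-2,II-1,II-2,III-1]: 27 consistent
L/I-1 un ·: LL|Ll
L/I-2 un ·: LL|Ll
L/II-1 un I-1×I-2: LL|Ll
L/II-2 un ·: LL|Ll
L/III-1 un II-2×II-1: LL|Ll
⇒ L over [I-1,I-2,II-1,II-2,III-1]: 24 consistent
T/I-1 un ·: TT|Tt
T/I-2 aff ·: tt
T/II-1 un I-1×I-2: Tt
T/II-2 un ·: TT|Tt
T/III-1 un II-2×II-1: TT|Tt
⇒ T over [I-1,I-2,II-1,II-2,III-1]: 8 consistent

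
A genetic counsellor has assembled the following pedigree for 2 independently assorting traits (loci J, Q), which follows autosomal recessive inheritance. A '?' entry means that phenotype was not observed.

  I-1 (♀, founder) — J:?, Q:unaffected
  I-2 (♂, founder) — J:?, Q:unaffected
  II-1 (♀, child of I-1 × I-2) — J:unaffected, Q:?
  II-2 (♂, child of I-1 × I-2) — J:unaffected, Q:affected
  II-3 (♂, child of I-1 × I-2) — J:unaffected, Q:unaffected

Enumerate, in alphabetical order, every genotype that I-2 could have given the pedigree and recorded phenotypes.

J/I-1 ? ·: JJ|Jj|jj
J/I-2 ? ·: JJ|Jj|jj
J/II-1 un I-1×I-2: JJ|Jj
J/II-2 un I-1×I-2: JJ|Jj
J/II-3 un I-1×I-2: JJ|Jj
⇒ J over [I-1,I-2,II-1,II-2,II-3]: 29 consistent
Q/I-1 un ·: Qq
Q/I-2 un ·: Qq
Q/II-1 ? I-1×I-2: QQ|Qq|qq
Q/II-2 aff I-1×I-2: qq
Q/II-3 un I-1×I-2: QQ|Qq
⇒ Q over [I-1,I-2,II-1,II-2,II-3]: 6 consistent

I-2 ∈ {JJ Qq, Jj Qq, jj Qq}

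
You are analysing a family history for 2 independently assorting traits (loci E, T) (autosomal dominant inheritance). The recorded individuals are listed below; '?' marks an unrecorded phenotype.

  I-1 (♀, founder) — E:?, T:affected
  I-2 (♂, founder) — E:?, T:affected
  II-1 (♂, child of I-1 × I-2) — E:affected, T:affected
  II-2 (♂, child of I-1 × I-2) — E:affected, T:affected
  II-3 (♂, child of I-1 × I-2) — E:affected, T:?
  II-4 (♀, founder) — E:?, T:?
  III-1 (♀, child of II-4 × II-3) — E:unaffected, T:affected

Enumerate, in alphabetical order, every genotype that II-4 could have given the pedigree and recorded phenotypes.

II-4 ∈ {Ee TT, Ee Tt, Ee tt, ee TT, ee Tt, ee tt}

E/I-1 ? ·: ee|Ee|EE
E/I-2 ? ·: ee|Ee|EE
E/II-1 aff I-1×I-2: Ee|EE
E/II-2 aff I-1×I-2: Ee|EE
E/II-3 aff I-1×I-2: Ee
E/II-4 ? ·: ee|Ee
E/III-1 un II-4×II-3: ee
⇒ E over [I-1,I-2,II-1,II-2,II-3,II-4,III-1]: 32 consistent
T/I-1 aff ·: Tt|TT
T/I-2 aff ·: Tt|TT
T/II-1 aff I-1×I-2: Tt|TT
T/II-2 aff I-1×I-2: Tt|TT
T/II-3 ? I-1×I-2: tt|Tt|TT
T/II-4 ? ·: tt|Tt|TT
T/III-1 aff II-4×II-3: Tt|TT
⇒ T over [I-1,I-2,II-1,II-2,II-3,II-4,III-1]: 120 consistent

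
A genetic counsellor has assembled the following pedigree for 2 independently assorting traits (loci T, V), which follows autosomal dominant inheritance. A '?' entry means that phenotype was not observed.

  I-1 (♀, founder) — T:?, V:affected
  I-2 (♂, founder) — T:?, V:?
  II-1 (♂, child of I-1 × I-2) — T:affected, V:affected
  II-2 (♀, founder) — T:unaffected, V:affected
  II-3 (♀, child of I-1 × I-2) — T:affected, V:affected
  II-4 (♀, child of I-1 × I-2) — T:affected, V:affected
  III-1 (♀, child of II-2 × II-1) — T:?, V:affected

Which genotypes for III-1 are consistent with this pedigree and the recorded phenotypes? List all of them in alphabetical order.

III-1 ∈ {Tt VV, Tt Vv, tt VV, tt Vv}

T/I-1 ? ·: tt|Tt|TT
T/I-2 ? ·: tt|Tt|TT
T/II-1 aff I-1×I-2: Tt|TT
T/II-2 un ·: tt
T/II-3 aff I-1×I-2: Tt|TT
T/II-4 aff I-1×I-2: Tt|TT
T/III-1 ? II-2×II-1: tt|Tt
⇒ T over [I-1,I-2,II-1,II-2,II-3,II-4,III-1]: 45 consistent
V/I-1 aff ·: Vv|VV
V/I-2 ? ·: vv|Vv|VV
V/II-1 aff I-1×I-2: Vv|VV
V/II-2 aff ·: Vv|VV
V/II-3 aff I-1×I-2: Vv|VV
V/II-4 aff I-1×I-2: Vv|VV
V/III-1 aff II-2×II-1: Vv|VV
⇒ V over [I-1,I-2,II-1,II-2,II-3,II-4,III-1]: 95 consistent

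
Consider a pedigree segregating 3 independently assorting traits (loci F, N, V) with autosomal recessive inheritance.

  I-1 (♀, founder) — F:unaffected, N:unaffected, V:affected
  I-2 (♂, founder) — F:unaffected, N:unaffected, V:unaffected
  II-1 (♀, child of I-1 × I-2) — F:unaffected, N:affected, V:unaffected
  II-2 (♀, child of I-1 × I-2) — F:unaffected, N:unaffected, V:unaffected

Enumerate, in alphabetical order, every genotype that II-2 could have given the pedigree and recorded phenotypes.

II-2 ∈ {FF NN Vv, FF Nn Vv, Ff NN Vv, Ff Nn Vv}

F/I-1 un ·: FF|Ff
F/I-2 un ·: FF|Ff
F/II-1 un I-1×I-2: FF|Ff
F/II-2 un I-1×I-2: FF|Ff
⇒ F over [I-1,I-2,II-1,II-2]: 13 consistent
N/I-1 un ·: Nn
N/I-2 un ·: Nn
N/II-1 aff I-1×I-2: nn
N/II-2 un I-1×I-2: NN|Nn
⇒ N over [I-1,I-2,II-1,II-2]: 2 consistent
V/I-1 aff ·: vv
V/I-2 un ·: VV|Vv
V/II-1 un I-1×I-2: Vv
V/II-2 un I-1×I-2: Vv
⇒ V over [I-1,I-2,II-1,II-2]: 2 consistent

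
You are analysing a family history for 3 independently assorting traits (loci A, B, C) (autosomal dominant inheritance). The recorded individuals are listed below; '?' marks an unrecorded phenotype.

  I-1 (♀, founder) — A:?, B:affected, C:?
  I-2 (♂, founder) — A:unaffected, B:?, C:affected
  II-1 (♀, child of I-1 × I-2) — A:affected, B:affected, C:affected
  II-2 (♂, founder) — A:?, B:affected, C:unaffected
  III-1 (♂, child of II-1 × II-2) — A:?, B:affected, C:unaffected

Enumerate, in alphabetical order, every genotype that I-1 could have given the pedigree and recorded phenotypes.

I-1 ∈ {AA BB CC, AA BB Cc, AA BB cc, AA Bb CC, AA Bb Cc, AA Bb cc, Aa BB CC, Aa BB Cc, Aa BB cc, Aa Bb CC, Aa Bb Cc, Aa Bb cc}

A/I-1 ? ·: Aa|AA
A/I-2 un ·: aa
A/II-1 aff I-1×I-2: Aa
A/II-2 ? ·: aa|Aa|AA
A/III-1 ? II-1×II-2: aa|Aa|AA
⇒ A over [I-1,I-2,II-1,II-2,III-1]: 14 consistent
B/I-1 aff ·: Bb|BB
B/I-2 ? ·: bb|Bb|BB
B/II-1 aff I-1×I-2: Bb|BB
B/II-2 aff ·: Bb|BB
B/III-1 aff II-1×II-2: Bb|BB
⇒ B over [I-1,I-2,II-1,II-2,III-1]: 32 consistent
C/I-1 ? ·: cc|Cc|CC
C/I-2 aff ·: Cc|CC
C/II-1 aff I-1×I-2: Cc
C/II-2 un ·: cc
C/III-1 un II-1×II-2: cc
⇒ C over [I-1,I-2,II-1,II-2,III-1]: 5 consistent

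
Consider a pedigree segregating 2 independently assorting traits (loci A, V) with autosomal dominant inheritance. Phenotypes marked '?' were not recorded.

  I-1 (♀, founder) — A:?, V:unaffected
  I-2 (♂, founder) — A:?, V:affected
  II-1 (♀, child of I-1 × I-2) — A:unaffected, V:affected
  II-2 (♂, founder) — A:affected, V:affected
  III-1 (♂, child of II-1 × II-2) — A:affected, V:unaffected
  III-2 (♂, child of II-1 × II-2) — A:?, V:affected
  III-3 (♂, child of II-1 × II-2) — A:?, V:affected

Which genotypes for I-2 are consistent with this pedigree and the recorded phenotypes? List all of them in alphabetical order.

I-2 ∈ {Aa VV, Aa Vv, aa VV, aa Vv}

A/I-1 ? ·: aa|Aa
A/I-2 ? ·: aa|Aa
A/II-1 un I-1×I-2: aa
A/II-2 aff ·: Aa|AA
A/III-1 aff II-1×II-2: Aa
A/III-2 ? II-1×II-2: aa|Aa
A/III-3 ? II-1×II-2: aa|Aa
⇒ A over [I-1,I-2,II-1,II-2,III-1,III-2,III-3]: 20 consistent
V/I-1 un ·: vv
V/I-2 aff ·: Vv|VV
V/II-1 aff I-1×I-2: Vv
V/II-2 aff ·: Vv
V/III-1 un II-1×II-2: vv
V/III-2 aff II-1×II-2: Vv|VV
V/III-3 aff II-1×II-2: Vv|VV
⇒ V over [I-1,I-2,II-1,II-2,III-1,III-2,III-3]: 8 consistent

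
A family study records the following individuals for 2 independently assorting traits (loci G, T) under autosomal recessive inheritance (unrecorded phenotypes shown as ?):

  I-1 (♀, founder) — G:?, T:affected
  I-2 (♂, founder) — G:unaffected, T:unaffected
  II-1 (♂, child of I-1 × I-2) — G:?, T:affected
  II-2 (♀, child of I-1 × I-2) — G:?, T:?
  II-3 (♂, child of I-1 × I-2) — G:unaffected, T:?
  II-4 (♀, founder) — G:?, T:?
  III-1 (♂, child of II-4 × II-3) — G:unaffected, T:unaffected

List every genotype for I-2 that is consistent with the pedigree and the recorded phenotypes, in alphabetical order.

I-2 ∈ {GG Tt, Gg Tt}

G/I-1 ? ·: GG|Gg|gg
G/I-2 un ·: GG|Gg
G/II-1 ? I-1×I-2: GG|Gg|gg
G/II-2 ? I-1×I-2: GG|Gg|gg
G/II-3 un I-1×I-2: GG|Gg
G/II-4 ? ·: GG|Gg|gg
G/III-1 un II-4×II-3: GG|Gg
⇒ G over [I-1,I-2,II-1,II-2,II-3,II-4,III-1]: 182 consistent
T/I-1 aff ·: tt
T/I-2 un ·: Tt
T/II-1 aff I-1×I-2: tt
T/II-2 ? I-1×I-2: Tt|tt
T/II-3 ? I-1×I-2: Tt|tt
T/II-4 ? ·: TT|Tt|tt
T/III-1 un II-4×II-3: TT|Tt
⇒ T over [I-1,I-2,II-1,II-2,II-3,II-4,III-1]: 14 consistent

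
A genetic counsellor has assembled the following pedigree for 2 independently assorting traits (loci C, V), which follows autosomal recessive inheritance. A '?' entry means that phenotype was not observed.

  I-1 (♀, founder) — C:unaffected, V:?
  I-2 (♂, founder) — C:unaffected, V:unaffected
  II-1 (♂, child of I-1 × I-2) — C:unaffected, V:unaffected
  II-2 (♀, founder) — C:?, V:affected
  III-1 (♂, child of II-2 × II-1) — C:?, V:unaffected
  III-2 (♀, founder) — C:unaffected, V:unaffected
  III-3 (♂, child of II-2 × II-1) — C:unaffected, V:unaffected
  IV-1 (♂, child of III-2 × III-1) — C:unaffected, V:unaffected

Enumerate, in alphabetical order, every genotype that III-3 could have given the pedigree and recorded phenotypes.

C/I-1 un ·: CC|Cc
C/I-2 un ·: CC|Cc
C/II-1 un I-1×I-2: CC|Cc
C/II-2 ? ·: CC|Cc|cc
C/III-1 ? II-2×II-1: CC|Cc|cc
C/III-2 un ·: CC|Cc
C/III-3 un II-2×II-1: CC|Cc
C/IV-1 un III-2×III-1: CC|Cc
⇒ C over [I-1,I-2,II-1,II-2,III-1,III-2,III-3,IV-1]: 198 consistent
V/I-1 ? ·: VV|Vv|vv
V/I-2 un ·: VV|Vv
V/II-1 un I-1×I-2: VV|Vv
V/II-2 aff ·: vv
V/III-1 un II-2×II-1: Vv
V/III-2 un ·: VV|Vv
V/III-3 un II-2×II-1: Vv
V/IV-1 un III-2×III-1: VV|Vv
⇒ V over [I-1,I-2,II-1,II-2,III-1,III-2,III-3,IV-1]: 36 consistent

III-3 ∈ {CC Vv, Cc Vv}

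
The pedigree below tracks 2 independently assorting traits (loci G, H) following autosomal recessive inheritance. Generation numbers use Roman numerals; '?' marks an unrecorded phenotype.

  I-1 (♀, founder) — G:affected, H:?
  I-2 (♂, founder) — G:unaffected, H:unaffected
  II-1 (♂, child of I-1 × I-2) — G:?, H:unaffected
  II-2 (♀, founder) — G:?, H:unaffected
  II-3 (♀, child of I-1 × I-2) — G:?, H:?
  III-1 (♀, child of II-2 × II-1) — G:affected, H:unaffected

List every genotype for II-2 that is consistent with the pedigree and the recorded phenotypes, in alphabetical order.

II-2 ∈ {Gg HH, Gg Hh, gg HH, gg Hh}

G/I-1 aff ·: gg
G/I-2 un ·: GG|Gg
G/II-1 ? I-1×I-2: Gg|gg
G/II-2 ? ·: Gg|gg
G/II-3 ? I-1×I-2: Gg|gg
G/III-1 aff II-2×II-1: gg
⇒ G over [I-1,I-2,II-1,II-2,II-3,III-1]: 10 consistent
H/I-1 ? ·: HH|Hh|hh
H/I-2 un ·: HH|Hh
H/II-1 un I-1×I-2: HH|Hh
H/II-2 un ·: HH|Hh
H/II-3 ? I-1×I-2: HH|Hh|hh
H/III-1 un II-2×II-1: HH|Hh
⇒ H over [I-1,I-2,II-1,II-2,II-3,III-1]: 64 consistent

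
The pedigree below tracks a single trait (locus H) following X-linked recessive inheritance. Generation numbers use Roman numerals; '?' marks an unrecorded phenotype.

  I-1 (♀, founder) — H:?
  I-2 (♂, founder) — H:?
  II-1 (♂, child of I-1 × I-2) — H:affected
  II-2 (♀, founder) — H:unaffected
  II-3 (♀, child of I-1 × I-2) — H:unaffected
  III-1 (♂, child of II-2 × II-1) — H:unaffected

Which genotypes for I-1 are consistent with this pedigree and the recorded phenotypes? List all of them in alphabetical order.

H/I-1 ? ·: X^HX^h|X^hX^h
H/I-2 ? ·: X^HY|X^hY
H/II-1 aff I-1×I-2: X^hY
H/II-2 un ·: X^HX^H|X^HX^h
H/II-3 un I-1×I-2: X^HX^H|X^HX^h
H/III-1 un II-2×II-1: X^HY
⇒ H over [I-1,I-2,II-1,II-2,II-3,III-1]: 8 consistent

I-1 ∈ {X^HX^h, X^hX^h}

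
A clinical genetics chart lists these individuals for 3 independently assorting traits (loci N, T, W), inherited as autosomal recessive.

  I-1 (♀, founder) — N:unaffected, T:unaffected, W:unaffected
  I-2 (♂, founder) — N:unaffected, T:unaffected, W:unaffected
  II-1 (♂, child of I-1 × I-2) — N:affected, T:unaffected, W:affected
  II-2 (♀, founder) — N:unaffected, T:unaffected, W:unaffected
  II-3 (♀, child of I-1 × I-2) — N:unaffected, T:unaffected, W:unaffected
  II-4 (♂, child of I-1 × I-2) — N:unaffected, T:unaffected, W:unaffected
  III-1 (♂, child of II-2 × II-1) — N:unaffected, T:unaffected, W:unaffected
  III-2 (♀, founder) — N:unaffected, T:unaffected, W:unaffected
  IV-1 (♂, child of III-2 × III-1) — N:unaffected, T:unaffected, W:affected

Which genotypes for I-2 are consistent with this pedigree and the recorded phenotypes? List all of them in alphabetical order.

I-2 ∈ {Nn TT Ww, Nn Tt Ww}

N/I-1 un ·: Nn
N/I-2 un ·: Nn
N/II-1 aff I-1×I-2: nn
N/II-2 un ·: NN|Nn
N/II-3 un I-1×I-2: NN|Nn
N/II-4 un I-1×I-2: NN|Nn
N/III-1 un II-2×II-1: Nn
N/III-2 un ·: NN|Nn
N/IV-1 un III-2×III-1: NN|Nn
⇒ N over [I-1,I-2,II-1,II-2,II-3,II-4,III-1,III-2,IV-1]: 32 consistent
T/I-1 un ·: TT|Tt
T/I-2 un ·: TT|Tt
T/II-1 un I-1×I-2: TT|Tt
T/II-2 un ·: TT|Tt
T/II-3 un I-1×I-2: TT|Tt
T/II-4 un I-1×I-2: TT|Tt
T/III-1 un II-2×II-1: TT|Tt
T/III-2 un ·: TT|Tt
T/IV-1 un III-2×III-1: TT|Tt
⇒ T over [I-1,I-2,II-1,II-2,II-3,II-4,III-1,III-2,IV-1]: 298 consistent
W/I-1 un ·: Ww
W/I-2 un ·: Ww
W/II-1 aff I-1×I-2: ww
W/II-2 un ·: WW|Ww
W/II-3 un I-1×I-2: WW|Ww
W/II-4 un I-1×I-2: WW|Ww
W/III-1 un II-2×II-1: Ww
W/III-2 un ·: Ww
W/IV-1 aff III-2×III-1: ww
⇒ W over [I-1,I-2,II-1,II-2,II-3,II-4,III-1,III-2,IV-1]: 8 consistent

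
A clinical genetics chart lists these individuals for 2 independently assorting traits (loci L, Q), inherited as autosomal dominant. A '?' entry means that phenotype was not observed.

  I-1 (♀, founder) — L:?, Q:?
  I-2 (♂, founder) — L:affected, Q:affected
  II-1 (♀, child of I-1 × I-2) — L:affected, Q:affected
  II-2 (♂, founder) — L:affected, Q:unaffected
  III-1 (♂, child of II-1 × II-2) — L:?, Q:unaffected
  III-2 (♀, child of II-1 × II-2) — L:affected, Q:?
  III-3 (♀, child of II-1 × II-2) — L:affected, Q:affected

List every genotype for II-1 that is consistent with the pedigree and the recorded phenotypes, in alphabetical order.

L/I-1 ? ·: ll|Ll|LL
L/I-2 aff ·: Ll|LL
L/II-1 aff I-1×I-2: Ll|LL
L/II-2 aff ·: Ll|LL
L/III-1 ? II-1×II-2: ll|Ll|LL
L/III-2 aff II-1×II-2: Ll|LL
L/III-3 aff II-1×II-2: Ll|LL
⇒ L over [I-1,I-2,II-1,II-2,III-1,III-2,III-3]: 136 consistent
Q/I-1 ? ·: qq|Qq|QQ
Q/I-2 aff ·: Qq|QQ
Q/II-1 aff I-1×I-2: Qq
Q/II-2 un ·: qq
Q/III-1 un II-1×II-2: qq
Q/III-2 ? II-1×II-2: qq|Qq
Q/III-3 aff II-1×II-2: Qq
⇒ Q over [I-1,I-2,II-1,II-2,III-1,III-2,III-3]: 10 consistent

II-1 ∈ {LL Qq, Ll Qq}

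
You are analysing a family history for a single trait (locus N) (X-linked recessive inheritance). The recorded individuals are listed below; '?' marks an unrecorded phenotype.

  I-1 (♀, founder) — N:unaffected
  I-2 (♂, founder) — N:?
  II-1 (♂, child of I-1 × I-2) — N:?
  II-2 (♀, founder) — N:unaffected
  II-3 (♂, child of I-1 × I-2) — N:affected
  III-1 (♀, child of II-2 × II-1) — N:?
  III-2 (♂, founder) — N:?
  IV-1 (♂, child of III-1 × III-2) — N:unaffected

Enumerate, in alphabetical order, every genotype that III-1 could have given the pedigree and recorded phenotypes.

III-1 ∈ {X^NX^N, X^NX^n}

N/I-1 un ·: X^NX^n
N/I-2 ? ·: X^NY|X^nY
N/II-1 ? I-1×I-2: X^NY|X^nY
N/II-2 un ·: X^NX^N|X^NX^n
N/II-3 aff I-1×I-2: X^nY
N/III-1 ? II-2×II-1: X^NX^N|X^NX^n
N/III-2 ? ·: X^NY|X^nY
N/IV-1 un III-1×III-2: X^NY
⇒ N over [I-1,I-2,II-1,II-2,II-3,III-1,III-2,IV-1]: 20 consistent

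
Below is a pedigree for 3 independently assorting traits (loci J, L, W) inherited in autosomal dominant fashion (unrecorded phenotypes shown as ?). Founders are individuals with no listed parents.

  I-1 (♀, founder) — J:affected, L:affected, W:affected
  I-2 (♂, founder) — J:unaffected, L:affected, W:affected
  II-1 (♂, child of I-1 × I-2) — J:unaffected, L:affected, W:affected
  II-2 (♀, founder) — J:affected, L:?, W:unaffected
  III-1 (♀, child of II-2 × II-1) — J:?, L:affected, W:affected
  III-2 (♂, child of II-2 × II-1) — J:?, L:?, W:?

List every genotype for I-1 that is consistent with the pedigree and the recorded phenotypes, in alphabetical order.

J/I-1 aff ·: Jj
J/I-2 un ·: jj
J/II-1 un I-1×I-2: jj
J/II-2 aff ·: Jj|JJ
J/III-1 ? II-2×II-1: jj|Jj
J/III-2 ? II-2×II-1: jj|Jj
⇒ J over [I-1,I-2,II-1,II-2,III-1,III-2]: 5 consistent
L/I-1 aff ·: Ll|LL
L/I-2 aff ·: Ll|LL
L/II-1 aff I-1×I-2: Ll|LL
L/II-2 ? ·: ll|Ll|LL
L/III-1 aff II-2×II-1: Ll|LL
L/III-2 ? II-2×II-1: ll|Ll|LL
⇒ L over [I-1,I-2,II-1,II-2,III-1,III-2]: 60 consistent
W/I-1 aff ·: Ww|WW
W/I-2 aff ·: Ww|WW
W/II-1 aff I-1×I-2: Ww|WW
W/II-2 un ·: ww
W/III-1 aff II-2×II-1: Ww
W/III-2 ? II-2×II-1: ww|Ww
⇒ W over [I-1,I-2,II-1,II-2,III-1,III-2]: 10 consistent

I-1 ∈ {Jj LL WW, Jj LL Ww, Jj Ll WW, Jj Ll Ww}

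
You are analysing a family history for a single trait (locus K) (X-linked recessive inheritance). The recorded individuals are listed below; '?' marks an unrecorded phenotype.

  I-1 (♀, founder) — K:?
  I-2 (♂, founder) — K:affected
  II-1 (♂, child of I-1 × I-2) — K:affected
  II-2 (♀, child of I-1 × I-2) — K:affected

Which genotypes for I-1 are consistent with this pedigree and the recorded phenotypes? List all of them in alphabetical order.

I-1 ∈ {X^KX^k, X^kX^k}

K/I-1 ? ·: X^KX^k|X^kX^k
K/I-2 aff ·: X^kY
K/II-1 aff I-1×I-2: X^kY
K/II-2 aff I-1×I-2: X^kX^k
⇒ K over [I-1,I-2,II-1,II-2]: 2 consistent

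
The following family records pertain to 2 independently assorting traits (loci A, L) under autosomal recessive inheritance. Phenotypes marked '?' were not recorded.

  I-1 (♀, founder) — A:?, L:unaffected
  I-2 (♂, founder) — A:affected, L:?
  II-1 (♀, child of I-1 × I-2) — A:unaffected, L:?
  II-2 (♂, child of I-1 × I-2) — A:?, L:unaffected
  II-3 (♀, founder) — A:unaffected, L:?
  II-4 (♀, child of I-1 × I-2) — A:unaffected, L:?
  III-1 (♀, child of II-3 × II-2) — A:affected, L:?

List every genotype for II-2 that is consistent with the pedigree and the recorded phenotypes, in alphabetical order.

II-2 ∈ {Aa LL, Aa Ll, aa LL, aa Ll}

A/I-1 ? ·: AA|Aa
A/I-2 aff ·: aa
A/II-1 un I-1×I-2: Aa
A/II-2 ? I-1×I-2: Aa|aa
A/II-3 un ·: Aa
A/II-4 un I-1×I-2: Aa
A/III-1 aff II-3×II-2: aa
⇒ A over [I-1,I-2,II-1,II-2,II-3,II-4,III-1]: 3 consistent
L/I-1 un ·: LL|Ll
L/I-2 ? ·: LL|Ll|ll
L/II-1 ? I-1×I-2: LL|Ll|ll
L/II-2 un I-1×I-2: LL|Ll
L/II-3 ? ·: LL|Ll|ll
L/II-4 ? I-1×I-2: LL|Ll|ll
L/III-1 ? II-3×II-2: LL|Ll|ll
⇒ L over [I-1,I-2,II-1,II-2,II-3,II-4,III-1]: 226 consistent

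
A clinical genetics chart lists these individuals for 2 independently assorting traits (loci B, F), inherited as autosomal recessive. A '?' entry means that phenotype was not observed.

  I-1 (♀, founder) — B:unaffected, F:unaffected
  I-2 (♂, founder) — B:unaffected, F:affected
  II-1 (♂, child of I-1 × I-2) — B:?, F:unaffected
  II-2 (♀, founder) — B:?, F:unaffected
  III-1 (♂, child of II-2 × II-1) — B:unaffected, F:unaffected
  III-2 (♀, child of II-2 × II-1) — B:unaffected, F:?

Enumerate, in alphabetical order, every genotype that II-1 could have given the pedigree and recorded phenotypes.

II-1 ∈ {BB Ff, Bb Ff, bb Ff}

B/I-1 un ·: BB|Bb
B/I-2 un ·: BB|Bb
B/II-1 ? I-1×I-2: BB|Bb|bb
B/II-2 ? ·: BB|Bb|bb
B/III-1 un II-2×II-1: BB|Bb
B/III-2 un II-2×II-1: BB|Bb
⇒ B over [I-1,I-2,II-1,II-2,III-1,III-2]: 53 consistent
F/I-1 un ·: FF|Ff
F/I-2 aff ·: ff
F/II-1 un I-1×I-2: Ff
F/II-2 un ·: FF|Ff
F/III-1 un II-2×II-1: FF|Ff
F/III-2 ? II-2×II-1: FF|Ff|ff
⇒ F over [I-1,I-2,II-1,II-2,III-1,III-2]: 20 consistent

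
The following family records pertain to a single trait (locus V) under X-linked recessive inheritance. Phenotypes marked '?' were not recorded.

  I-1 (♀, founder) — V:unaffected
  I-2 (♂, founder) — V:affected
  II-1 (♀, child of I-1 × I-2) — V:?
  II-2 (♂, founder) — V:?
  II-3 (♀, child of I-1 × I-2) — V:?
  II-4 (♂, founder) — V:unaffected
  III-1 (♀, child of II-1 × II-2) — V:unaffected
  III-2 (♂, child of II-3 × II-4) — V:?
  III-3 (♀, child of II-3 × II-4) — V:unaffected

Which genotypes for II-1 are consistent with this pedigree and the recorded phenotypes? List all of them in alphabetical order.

II-1 ∈ {X^VX^v, X^vX^v}

V/I-1 un ·: X^VX^V|X^VX^v
V/I-2 aff ·: X^vY
V/II-1 ? I-1×I-2: X^VX^v|X^vX^v
V/II-2 ? ·: X^VY|X^vY
V/II-3 ? I-1×I-2: X^VX^v|X^vX^v
V/II-4 un ·: X^VY
V/III-1 un II-1×II-2: X^VX^V|X^VX^v
V/III-2 ? II-3×II-4: X^VY|X^vY
V/III-3 un II-3×II-4: X^VX^V|X^VX^v
⇒ V over [I-1,I-2,II-1,II-2,II-3,II-4,III-1,III-2,III-3]: 32 consistent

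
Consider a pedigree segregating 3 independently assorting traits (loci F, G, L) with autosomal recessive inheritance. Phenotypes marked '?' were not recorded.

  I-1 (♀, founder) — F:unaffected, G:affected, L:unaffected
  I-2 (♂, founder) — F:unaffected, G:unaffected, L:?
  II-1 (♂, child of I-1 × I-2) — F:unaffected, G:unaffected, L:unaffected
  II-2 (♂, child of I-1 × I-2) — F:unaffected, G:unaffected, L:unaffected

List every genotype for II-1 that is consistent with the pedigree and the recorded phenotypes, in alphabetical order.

F/I-1 un ·: FF|Ff
F/I-2 un ·: FF|Ff
F/II-1 un I-1×I-2: FF|Ff
F/II-2 un I-1×I-2: FF|Ff
⇒ F over [I-1,I-2,II-1,II-2]: 13 consistent
G/I-1 aff ·: gg
G/I-2 un ·: GG|Gg
G/II-1 un I-1×I-2: Gg
G/II-2 un I-1×I-2: Gg
⇒ G over [I-1,I-2,II-1,II-2]: 2 consistent
L/I-1 un ·: LL|Ll
L/I-2 ? ·: LL|Ll|ll
L/II-1 un I-1×I-2: LL|Ll
L/II-2 un I-1×I-2: LL|Ll
⇒ L over [I-1,I-2,II-1,II-2]: 15 consistent

II-1 ∈ {FF Gg LL, FF Gg Ll, Ff Gg LL, Ff Gg Ll}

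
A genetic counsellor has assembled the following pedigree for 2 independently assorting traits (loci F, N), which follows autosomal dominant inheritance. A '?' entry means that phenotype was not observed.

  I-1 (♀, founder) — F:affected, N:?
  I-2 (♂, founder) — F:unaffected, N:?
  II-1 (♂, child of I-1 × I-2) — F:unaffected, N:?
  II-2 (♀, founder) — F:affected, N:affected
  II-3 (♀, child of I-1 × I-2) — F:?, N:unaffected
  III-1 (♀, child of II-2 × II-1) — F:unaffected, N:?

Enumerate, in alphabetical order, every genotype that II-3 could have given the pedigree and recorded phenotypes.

II-3 ∈ {Ff nn, ff nn}

F/I-1 aff ·: Ff
F/I-2 un ·: ff
F/II-1 un I-1×I-2: ff
F/II-2 aff ·: Ff
F/II-3 ? I-1×I-2: ff|Ff
F/III-1 un II-2×II-1: ff
⇒ F over [I-1,I-2,II-1,II-2,II-3,III-1]: 2 consistent
N/I-1 ? ·: nn|Nn
N/I-2 ? ·: nn|Nn
N/II-1 ? I-1×I-2: nn|Nn|NN
N/II-2 aff ·: Nn|NN
N/II-3 un I-1×I-2: nn
N/III-1 ? II-2×II-1: nn|Nn|NN
⇒ N over [I-1,I-2,II-1,II-2,II-3,III-1]: 30 consistent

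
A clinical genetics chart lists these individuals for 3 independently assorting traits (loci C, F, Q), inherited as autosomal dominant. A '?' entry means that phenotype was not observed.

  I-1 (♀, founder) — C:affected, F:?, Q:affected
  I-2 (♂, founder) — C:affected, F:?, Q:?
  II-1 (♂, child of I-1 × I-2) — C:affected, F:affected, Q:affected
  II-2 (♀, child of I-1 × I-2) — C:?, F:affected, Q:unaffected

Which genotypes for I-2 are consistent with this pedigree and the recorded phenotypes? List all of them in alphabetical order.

C/I-1 aff ·: Cc|CC
C/I-2 aff ·: Cc|CC
C/II-1 aff I-1×I-2: Cc|CC
C/II-2 ? I-1×I-2: cc|Cc|CC
⇒ C over [I-1,I-2,II-1,II-2]: 15 consistent
F/I-1 ? ·: ff|Ff|FF
F/I-2 ? ·: ff|Ff|FF
F/II-1 aff I-1×I-2: Ff|FF
F/II-2 aff I-1×I-2: Ff|FF
⇒ F over [I-1,I-2,II-1,II-2]: 17 consistent
Q/I-1 aff ·: Qq
Q/I-2 ? ·: qq|Qq
Q/II-1 aff I-1×I-2: Qq|QQ
Q/II-2 un I-1×I-2: qq
⇒ Q over [I-1,I-2,II-1,II-2]: 3 consistent

I-2 ∈ {CC FF Qq, CC FF qq, CC Ff Qq, CC Ff qq, CC ff Qq, CC ff qq, Cc FF Qq, Cc FF qq, Cc Ff Qq, Cc Ff qq, Cc ff Qq, Cc ff qq}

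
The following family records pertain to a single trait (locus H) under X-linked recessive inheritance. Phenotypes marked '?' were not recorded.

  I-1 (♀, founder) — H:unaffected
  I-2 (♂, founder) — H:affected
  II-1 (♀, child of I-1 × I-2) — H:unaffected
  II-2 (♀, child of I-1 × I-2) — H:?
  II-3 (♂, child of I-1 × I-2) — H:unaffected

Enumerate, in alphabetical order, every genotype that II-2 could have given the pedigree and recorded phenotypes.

II-2 ∈ {X^HX^h, X^hX^h}

H/I-1 un ·: X^HX^H|X^HX^h
H/I-2 aff ·: X^hY
H/II-1 un I-1×I-2: X^HX^h
H/II-2 ? I-1×I-2: X^HX^h|X^hX^h
H/II-3 un I-1×I-2: X^HY
⇒ H over [I-1,I-2,II-1,II-2,II-3]: 3 consistent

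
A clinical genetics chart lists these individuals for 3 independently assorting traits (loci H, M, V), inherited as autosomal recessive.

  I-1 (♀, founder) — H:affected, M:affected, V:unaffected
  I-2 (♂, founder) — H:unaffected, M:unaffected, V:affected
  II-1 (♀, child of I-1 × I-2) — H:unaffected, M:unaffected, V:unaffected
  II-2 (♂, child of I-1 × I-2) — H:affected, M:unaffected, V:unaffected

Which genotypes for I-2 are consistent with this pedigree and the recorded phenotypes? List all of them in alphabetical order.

I-2 ∈ {Hh MM vv, Hh Mm vv}

H/I-1 aff ·: hh
H/I-2 un ·: Hh
H/II-1 un I-1×I-2: Hh
H/II-2 aff I-1×I-2: hh
⇒ H over [I-1,I-2,II-1,II-2]: 1 consistent
M/I-1 aff ·: mm
M/I-2 un ·: MM|Mm
M/II-1 un I-1×I-2: Mm
M/II-2 un I-1×I-2: Mm
⇒ M over [I-1,I-2,II-1,II-2]: 2 consistent
V/I-1 un ·: VV|Vv
V/I-2 aff ·: vv
V/II-1 un I-1×I-2: Vv
V/II-2 un I-1×I-2: Vv
⇒ V over [I-1,I-2,II-1,II-2]: 2 consistent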